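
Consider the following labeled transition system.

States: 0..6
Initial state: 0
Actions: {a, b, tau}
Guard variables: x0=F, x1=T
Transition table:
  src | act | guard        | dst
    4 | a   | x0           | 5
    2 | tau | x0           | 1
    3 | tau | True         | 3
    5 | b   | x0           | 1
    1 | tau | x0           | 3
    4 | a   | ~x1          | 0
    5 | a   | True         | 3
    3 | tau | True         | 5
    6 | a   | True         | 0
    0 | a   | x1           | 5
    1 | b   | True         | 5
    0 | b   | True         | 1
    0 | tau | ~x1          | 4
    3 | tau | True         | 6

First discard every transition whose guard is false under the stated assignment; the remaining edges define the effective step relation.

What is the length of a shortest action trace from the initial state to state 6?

Breadth-first toward 6:
  Layer 0: {0}
  Layer 1: {1,5}
  Layer 2: {3}
  Layer 3: {6}
6 enters at depth 3; path a·a·tau

Answer: 3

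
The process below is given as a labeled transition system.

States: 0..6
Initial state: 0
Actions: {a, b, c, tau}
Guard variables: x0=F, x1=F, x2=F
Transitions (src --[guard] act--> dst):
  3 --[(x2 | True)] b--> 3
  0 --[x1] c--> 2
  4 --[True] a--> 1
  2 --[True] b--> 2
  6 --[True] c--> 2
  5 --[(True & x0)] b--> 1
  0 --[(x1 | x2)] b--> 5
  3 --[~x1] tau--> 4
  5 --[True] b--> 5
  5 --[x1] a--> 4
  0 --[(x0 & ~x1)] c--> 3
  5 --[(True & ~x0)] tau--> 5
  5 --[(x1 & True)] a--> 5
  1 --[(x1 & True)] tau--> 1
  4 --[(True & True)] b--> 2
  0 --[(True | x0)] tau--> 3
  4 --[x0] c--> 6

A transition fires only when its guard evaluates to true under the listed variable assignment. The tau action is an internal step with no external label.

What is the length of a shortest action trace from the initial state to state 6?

BFS to 6:
  depth 0: {0}
  depth 1: {3}
  depth 2: {4}
  depth 3: {1,2}
6 never appears.

Answer: UNREACHABLE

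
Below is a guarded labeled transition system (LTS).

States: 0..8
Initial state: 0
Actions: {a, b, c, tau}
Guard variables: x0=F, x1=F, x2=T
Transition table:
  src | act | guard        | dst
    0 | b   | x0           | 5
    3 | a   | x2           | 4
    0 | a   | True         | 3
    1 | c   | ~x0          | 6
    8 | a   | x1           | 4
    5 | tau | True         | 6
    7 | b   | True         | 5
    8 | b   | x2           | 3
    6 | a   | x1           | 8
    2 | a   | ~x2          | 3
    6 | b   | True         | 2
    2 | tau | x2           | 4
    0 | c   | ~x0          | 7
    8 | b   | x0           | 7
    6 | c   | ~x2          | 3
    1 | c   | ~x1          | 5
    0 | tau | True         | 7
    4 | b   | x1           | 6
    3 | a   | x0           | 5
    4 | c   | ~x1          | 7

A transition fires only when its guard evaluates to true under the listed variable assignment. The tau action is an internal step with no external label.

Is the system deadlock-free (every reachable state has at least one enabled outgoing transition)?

Reach set: {0,2,3,4,5,6,7}
  0: a→3  c→7  tau→7  [3 exit(s)]
  2: tau→4  [1 exit(s)]
  3: a→4  [1 exit(s)]
  4: c→7  [1 exit(s)]
  5: tau→6  [1 exit(s)]
  6: b→2  [1 exit(s)]
  7: b→5  [1 exit(s)]

Answer: DEADLOCK-FREE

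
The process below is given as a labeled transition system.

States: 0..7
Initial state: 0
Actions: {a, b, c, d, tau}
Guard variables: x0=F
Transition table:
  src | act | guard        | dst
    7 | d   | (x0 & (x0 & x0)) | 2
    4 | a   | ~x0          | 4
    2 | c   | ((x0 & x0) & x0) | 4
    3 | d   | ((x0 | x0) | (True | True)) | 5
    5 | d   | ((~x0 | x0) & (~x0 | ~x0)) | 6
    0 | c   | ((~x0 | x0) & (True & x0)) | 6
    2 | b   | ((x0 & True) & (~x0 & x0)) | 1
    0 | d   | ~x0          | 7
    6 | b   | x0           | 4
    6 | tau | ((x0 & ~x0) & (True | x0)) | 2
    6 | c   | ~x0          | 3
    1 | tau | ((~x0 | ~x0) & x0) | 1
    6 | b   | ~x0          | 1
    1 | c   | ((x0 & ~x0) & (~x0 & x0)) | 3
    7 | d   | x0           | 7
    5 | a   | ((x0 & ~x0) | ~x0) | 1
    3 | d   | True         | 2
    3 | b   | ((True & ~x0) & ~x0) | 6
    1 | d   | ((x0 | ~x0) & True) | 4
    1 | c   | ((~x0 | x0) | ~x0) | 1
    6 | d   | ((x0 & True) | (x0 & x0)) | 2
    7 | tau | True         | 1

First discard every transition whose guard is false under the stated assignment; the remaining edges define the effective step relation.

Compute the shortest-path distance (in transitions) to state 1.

Answer: 2

Analysis:
Layered search for 1:
  Layer 0: {0}
  Layer 1: {7}
  Layer 2: {1}
first hit 1 at d=2 via d·tau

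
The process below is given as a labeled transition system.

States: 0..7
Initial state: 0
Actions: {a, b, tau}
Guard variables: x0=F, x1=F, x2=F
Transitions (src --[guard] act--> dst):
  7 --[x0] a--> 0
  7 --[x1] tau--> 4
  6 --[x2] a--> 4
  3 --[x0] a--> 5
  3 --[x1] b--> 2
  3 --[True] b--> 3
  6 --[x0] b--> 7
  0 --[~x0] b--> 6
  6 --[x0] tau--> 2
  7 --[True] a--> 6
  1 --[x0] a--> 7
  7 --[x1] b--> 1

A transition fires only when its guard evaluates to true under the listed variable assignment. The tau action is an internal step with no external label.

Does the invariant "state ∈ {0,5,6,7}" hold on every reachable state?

Answer: INVARIANT HOLDS

Trace:
Allowed set {0,5,6,7}
Reach set: {0,6}
  0: ok
  6: ok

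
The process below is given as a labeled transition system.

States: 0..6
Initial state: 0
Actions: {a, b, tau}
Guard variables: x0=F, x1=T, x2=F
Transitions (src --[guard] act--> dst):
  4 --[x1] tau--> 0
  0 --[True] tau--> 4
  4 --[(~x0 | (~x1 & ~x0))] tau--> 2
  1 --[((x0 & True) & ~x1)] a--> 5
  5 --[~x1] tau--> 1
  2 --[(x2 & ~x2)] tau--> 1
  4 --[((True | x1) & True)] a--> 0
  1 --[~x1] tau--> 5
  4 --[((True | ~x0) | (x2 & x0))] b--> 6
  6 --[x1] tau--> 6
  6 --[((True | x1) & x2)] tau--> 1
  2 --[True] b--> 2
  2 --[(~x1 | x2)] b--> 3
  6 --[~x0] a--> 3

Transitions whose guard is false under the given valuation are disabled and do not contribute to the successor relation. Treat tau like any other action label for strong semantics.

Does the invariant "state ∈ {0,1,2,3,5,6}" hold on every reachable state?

Answer: INVARIANT VIOLATED at state 4

Working:
Allowed set {0,1,2,3,5,6}
Reachable = {0,2,3,4,6}
  0: ✓
  2: ✓
  3: ✓
  4: VIOLATES
  6: ✓
counterexample path to 4: tau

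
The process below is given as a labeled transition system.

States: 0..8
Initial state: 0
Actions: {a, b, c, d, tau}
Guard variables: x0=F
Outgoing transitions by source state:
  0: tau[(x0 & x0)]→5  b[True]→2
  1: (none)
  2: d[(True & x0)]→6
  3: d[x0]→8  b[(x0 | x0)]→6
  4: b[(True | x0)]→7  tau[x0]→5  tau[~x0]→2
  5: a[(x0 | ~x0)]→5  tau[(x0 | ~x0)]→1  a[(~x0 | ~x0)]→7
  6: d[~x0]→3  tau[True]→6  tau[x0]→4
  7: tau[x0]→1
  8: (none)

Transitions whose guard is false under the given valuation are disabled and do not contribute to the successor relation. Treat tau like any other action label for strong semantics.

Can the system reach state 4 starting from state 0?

8 transition(s) survive guard evaluation.
Layer 0: {0}
Layer 1: {2}  cumulative {0,2}
Reach set: {0,2}

Answer: UNREACHABLE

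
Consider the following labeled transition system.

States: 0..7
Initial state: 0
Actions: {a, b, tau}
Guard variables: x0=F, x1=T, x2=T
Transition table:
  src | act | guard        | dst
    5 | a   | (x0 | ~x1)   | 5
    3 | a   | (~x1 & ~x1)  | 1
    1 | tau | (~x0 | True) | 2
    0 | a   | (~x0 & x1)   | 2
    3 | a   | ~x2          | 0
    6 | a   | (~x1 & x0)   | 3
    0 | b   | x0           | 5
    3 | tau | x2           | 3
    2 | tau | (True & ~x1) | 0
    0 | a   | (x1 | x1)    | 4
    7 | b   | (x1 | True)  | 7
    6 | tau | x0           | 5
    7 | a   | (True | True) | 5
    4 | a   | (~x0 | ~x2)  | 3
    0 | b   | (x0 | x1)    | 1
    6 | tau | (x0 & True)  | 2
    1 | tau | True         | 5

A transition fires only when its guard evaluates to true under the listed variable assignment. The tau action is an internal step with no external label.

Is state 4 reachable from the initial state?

Guard filter leaves 9 enabled edge(s).
depth 0: {0}
depth 1: {1,2,4}  total {0,1,2,4}
depth 2: {3,5}  total {0,1,2,3,4,5}
Reachable = {0,1,2,3,4,5}
Path to 4: a

Answer: REACHABLE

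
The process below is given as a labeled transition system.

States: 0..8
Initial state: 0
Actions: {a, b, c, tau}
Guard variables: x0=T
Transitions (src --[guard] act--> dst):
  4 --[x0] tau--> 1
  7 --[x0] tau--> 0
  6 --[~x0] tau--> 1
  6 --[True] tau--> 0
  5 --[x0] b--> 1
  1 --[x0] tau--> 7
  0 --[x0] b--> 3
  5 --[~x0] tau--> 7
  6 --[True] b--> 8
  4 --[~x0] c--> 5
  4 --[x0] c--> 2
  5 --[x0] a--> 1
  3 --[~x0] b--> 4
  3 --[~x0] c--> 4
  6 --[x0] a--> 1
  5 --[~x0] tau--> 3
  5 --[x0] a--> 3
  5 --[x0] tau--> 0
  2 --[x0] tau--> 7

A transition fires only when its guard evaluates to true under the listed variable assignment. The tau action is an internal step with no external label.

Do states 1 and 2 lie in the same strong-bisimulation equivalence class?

Bisimulation quotient by refinement:
  π0 = {{0,1,2,3,4,5,6,7,8}}
  π1 = {{0},{1,2,7},{3,8},{4},{5,6}}
  π2 = {{0},{1,2},{3,8},{4},{5},{6},{7}}
7 equivalence class(es) (converged in 3)
[1]={1,2}  [2]={1,2}

Answer: BISIMILAR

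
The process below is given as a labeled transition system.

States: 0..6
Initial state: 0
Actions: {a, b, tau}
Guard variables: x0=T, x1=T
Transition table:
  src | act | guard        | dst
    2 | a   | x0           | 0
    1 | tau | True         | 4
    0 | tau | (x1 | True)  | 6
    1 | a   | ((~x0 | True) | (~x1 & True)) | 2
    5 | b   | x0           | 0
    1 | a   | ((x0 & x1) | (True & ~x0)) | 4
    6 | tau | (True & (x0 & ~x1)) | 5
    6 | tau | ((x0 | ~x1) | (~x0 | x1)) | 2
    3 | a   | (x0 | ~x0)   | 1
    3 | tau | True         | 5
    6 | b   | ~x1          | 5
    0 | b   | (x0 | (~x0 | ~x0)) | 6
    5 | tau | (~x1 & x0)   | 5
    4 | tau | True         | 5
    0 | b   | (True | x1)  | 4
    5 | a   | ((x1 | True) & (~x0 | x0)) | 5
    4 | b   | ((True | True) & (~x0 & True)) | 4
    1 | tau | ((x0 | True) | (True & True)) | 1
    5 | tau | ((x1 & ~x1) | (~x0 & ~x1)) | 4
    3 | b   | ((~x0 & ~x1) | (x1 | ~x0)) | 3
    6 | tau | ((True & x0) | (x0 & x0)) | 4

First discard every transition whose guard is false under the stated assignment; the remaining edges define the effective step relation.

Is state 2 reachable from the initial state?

After dropping false guards: 16 live edges.
L0 = {0}
L1 = {4,6}  now seen {0,4,6}
L2 = {2,5}  now seen {0,2,4,5,6}
Reach set: {0,2,4,5,6}
trace reaching 2: tau·tau

Answer: REACHABLE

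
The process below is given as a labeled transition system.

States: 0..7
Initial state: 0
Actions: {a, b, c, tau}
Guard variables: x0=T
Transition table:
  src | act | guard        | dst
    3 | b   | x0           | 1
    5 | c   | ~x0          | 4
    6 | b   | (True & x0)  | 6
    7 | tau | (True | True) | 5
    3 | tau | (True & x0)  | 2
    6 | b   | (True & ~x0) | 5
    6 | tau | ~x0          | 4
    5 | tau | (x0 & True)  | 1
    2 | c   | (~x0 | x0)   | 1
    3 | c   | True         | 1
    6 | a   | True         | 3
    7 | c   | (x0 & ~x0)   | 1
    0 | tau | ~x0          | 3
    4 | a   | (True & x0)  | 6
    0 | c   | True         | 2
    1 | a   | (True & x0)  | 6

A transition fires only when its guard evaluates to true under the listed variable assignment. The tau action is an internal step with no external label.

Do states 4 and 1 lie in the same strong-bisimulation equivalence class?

Answer: BISIMILAR

Analysis:
Refine partition for ~:
  π0 = {{0,1,2,3,4,5,6,7}}
  π1 = {{0,2},{1,4},{3},{5,7},{6}}
  π2 = {{0},{1,4},{2},{3},{5},{6},{7}}
stable after 3 split(s): 7 block(s)
class of 4: {1,4}; class of 1: {1,4}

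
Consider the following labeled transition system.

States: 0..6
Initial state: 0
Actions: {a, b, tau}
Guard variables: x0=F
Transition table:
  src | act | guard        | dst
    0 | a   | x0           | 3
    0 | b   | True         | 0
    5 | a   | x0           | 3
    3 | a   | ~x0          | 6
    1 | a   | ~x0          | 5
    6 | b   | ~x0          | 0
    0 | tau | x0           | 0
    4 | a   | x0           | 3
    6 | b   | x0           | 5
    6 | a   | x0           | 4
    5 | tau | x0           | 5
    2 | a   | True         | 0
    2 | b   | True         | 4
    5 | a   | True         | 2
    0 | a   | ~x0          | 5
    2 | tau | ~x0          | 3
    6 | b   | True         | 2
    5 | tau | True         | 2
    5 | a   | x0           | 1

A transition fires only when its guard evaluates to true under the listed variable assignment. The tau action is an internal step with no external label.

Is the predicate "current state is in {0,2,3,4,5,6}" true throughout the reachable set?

Allowed set {0,2,3,4,5,6}
R = {0,2,3,4,5,6}
  0: ✓
  2: ✓
  3: ✓
  4: ✓
  5: ✓
  6: ✓

Answer: INVARIANT HOLDS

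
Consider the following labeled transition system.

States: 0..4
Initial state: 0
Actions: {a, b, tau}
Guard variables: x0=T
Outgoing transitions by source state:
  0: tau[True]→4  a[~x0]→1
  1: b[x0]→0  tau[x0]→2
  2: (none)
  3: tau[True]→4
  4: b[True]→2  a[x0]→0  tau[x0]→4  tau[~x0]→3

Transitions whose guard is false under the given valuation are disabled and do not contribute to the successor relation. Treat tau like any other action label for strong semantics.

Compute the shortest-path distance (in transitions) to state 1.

Answer: UNREACHABLE

Working:
BFS to 1:
  Layer 0: {0}
  Layer 1: {4}
  Layer 2: {2}
1 never appears.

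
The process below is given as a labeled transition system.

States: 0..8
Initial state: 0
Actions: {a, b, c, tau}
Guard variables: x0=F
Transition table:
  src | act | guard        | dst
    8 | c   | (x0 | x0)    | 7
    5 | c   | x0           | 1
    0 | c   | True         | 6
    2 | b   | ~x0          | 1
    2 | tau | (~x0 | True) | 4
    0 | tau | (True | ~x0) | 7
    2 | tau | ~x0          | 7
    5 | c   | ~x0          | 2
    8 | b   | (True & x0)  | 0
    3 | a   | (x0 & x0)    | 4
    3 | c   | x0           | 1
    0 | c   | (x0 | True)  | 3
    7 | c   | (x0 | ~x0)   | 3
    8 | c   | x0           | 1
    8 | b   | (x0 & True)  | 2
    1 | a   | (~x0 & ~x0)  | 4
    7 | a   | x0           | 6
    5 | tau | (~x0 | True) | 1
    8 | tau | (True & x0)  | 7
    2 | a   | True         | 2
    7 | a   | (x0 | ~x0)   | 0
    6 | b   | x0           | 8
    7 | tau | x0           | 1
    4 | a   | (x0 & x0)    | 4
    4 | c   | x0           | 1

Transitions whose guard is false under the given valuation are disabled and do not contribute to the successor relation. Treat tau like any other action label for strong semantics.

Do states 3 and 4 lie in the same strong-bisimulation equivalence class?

Answer: BISIMILAR

Working:
Bisimulation quotient by refinement:
  P[0] = {{0,1,2,3,4,5,6,7,8}}
  P[1] = {{0,5},{1},{2},{3,4,6,8},{7}}
  P[2] = {{0},{1},{2},{3,4,6,8},{5},{7}}
stable after 3 split(s): 6 block(s)
class of 3: {3,4,6,8}; class of 4: {3,4,6,8}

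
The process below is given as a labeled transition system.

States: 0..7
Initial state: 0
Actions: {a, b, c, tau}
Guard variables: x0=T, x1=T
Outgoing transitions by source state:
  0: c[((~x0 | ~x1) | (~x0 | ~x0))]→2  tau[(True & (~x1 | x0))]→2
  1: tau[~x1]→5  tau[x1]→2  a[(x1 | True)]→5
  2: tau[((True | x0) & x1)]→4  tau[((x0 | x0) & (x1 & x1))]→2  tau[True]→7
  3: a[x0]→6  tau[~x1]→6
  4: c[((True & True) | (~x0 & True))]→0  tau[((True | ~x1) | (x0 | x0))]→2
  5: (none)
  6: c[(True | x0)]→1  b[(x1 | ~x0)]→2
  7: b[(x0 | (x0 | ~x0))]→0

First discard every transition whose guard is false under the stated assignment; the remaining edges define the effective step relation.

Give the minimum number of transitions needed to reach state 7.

Answer: 2

Trace:
Breadth-first toward 7:
  Layer 0: {0}
  Layer 1: {2}
  Layer 2: {4,7}
7 enters at depth 2; path tau·tau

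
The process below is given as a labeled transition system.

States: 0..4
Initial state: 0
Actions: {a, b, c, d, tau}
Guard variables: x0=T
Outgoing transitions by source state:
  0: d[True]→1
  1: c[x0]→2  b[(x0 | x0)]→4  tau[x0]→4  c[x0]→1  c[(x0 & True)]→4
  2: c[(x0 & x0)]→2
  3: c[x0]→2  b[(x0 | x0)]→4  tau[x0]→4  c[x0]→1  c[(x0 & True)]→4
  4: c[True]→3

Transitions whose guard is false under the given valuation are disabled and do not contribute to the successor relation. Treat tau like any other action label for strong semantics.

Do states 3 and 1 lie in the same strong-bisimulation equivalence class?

Bisimulation quotient by refinement:
  round 0: {{0,1,2,3,4}}
  round 1: {{0},{1,3},{2,4}}
  round 2: {{0},{1,3},{2},{4}}
stable after 3 split(s): 4 block(s)
3∈{1,3}, 1∈{1,3}

Answer: BISIMILAR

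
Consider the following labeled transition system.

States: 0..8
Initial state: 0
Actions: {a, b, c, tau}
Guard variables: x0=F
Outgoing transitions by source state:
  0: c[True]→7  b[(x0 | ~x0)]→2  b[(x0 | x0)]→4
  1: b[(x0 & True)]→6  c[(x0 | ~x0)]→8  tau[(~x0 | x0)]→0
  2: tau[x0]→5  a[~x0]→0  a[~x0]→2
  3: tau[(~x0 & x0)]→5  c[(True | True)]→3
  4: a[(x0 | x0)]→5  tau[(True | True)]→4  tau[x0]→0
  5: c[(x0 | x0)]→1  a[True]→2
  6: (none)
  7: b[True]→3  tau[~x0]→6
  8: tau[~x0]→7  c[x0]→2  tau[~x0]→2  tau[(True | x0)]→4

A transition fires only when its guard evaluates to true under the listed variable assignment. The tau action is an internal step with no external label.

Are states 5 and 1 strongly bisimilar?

Answer: NOT BISIMILAR

Trace:
Compute ~ classes (split until stable):
  P[0] = {{0,1,2,3,4,5,6,7,8}}
  P[1] = {{0},{1},{2,5},{3},{4,8},{6},{7}}
  P[2] = {{0},{1},{2},{3},{4},{5},{6},{7},{8}}
stable after 3 split(s): 9 block(s)
class of 5: {5}; class of 1: {1}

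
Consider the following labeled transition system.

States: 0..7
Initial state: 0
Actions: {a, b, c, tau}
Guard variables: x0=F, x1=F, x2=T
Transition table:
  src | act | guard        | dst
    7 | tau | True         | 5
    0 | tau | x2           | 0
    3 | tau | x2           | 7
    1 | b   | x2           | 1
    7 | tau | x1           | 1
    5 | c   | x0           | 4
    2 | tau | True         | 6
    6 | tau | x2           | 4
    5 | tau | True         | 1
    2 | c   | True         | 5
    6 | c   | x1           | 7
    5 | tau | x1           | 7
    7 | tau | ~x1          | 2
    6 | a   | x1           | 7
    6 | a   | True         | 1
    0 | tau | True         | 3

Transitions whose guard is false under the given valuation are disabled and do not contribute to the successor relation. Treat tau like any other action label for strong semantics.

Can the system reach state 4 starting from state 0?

Answer: REACHABLE

Working:
After dropping false guards: 11 live edges.
L0 = {0}
L1 = {3}  now seen {0,3}
L2 = {7}  now seen {0,3,7}
L3 = {2,5}  now seen {0,2,3,5,7}
L4 = {1,6}  now seen {0,1,2,3,5,6,7}
L5 = {4}  now seen {0,1,2,3,4,5,6,7}
Reachable = {0,1,2,3,4,5,6,7}
Path to 4: tau·tau·tau·tau·tau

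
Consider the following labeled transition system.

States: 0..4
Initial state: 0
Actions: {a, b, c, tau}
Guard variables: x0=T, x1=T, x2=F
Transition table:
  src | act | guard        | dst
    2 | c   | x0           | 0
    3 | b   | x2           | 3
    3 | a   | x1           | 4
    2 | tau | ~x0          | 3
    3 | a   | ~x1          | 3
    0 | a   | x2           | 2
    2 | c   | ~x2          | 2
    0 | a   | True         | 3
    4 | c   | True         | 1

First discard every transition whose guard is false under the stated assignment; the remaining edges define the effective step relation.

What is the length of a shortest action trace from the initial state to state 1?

Answer: 3

Analysis:
BFS to 1:
  depth 0: {0}
  depth 1: {3}
  depth 2: {4}
  depth 3: {1}
depth(1)=3, e.g. a·a·c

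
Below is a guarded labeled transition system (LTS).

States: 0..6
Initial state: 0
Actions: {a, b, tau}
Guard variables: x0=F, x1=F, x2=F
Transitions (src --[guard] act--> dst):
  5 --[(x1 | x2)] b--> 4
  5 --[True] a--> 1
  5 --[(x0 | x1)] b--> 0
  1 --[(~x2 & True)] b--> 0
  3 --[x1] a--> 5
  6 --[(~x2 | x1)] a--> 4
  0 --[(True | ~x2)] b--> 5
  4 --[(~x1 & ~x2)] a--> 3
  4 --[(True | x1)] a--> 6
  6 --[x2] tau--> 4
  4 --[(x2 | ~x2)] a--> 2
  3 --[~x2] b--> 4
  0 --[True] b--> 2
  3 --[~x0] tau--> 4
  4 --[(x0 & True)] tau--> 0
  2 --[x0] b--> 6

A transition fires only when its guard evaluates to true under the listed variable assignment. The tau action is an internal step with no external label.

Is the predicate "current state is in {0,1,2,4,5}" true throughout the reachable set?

Safe = {0,1,2,4,5}
R = {0,1,2,5}
  0: safe
  1: safe
  2: safe
  5: safe

Answer: INVARIANT HOLDS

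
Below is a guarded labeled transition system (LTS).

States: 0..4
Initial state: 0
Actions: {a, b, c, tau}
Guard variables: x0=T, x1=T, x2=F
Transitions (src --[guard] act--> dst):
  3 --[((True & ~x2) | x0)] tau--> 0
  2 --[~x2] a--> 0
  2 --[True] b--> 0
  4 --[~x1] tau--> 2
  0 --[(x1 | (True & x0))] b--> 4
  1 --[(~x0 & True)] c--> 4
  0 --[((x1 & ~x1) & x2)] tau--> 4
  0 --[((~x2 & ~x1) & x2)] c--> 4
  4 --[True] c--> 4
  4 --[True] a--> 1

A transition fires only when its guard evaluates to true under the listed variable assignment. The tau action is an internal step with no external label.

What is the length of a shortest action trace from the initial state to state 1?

Answer: 2

Working:
Breadth-first toward 1:
  Layer 0: {0}
  Layer 1: {4}
  Layer 2: {1}
depth(1)=2, e.g. b·a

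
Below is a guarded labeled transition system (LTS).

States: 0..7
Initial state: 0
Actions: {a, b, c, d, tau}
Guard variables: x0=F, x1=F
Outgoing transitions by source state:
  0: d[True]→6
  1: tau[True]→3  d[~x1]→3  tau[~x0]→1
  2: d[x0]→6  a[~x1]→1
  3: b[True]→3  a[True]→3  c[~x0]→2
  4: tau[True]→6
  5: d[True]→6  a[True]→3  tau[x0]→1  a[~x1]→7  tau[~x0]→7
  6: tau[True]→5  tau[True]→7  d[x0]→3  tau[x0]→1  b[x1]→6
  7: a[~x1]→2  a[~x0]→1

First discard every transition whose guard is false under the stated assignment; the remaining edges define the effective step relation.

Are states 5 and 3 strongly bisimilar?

Answer: NOT BISIMILAR

Analysis:
Bisimulation quotient by refinement:
  P[0] = {{0,1,2,3,4,5,6,7}}
  P[1] = {{0},{1},{2,7},{3},{4,6},{5}}
  P[2] = {{0},{1},{2},{3},{4},{5},{6},{7}}
Fixed point at round 3; 8 class(es).
[5]={5}  [3]={3}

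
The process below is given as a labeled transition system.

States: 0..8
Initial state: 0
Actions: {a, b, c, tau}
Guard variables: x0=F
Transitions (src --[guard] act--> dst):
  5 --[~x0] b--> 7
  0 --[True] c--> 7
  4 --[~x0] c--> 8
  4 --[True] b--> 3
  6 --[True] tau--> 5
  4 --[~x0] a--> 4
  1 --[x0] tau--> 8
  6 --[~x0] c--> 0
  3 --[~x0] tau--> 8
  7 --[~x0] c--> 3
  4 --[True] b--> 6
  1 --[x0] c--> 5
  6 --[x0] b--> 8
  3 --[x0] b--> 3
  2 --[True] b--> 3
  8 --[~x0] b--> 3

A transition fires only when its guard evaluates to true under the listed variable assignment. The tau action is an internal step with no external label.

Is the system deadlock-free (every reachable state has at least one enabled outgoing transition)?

Reachable = {0,3,7,8}
  0: c→7  [deg 1]
  3: tau→8  [deg 1]
  7: c→3  [deg 1]
  8: b→3  [deg 1]

Answer: DEADLOCK-FREE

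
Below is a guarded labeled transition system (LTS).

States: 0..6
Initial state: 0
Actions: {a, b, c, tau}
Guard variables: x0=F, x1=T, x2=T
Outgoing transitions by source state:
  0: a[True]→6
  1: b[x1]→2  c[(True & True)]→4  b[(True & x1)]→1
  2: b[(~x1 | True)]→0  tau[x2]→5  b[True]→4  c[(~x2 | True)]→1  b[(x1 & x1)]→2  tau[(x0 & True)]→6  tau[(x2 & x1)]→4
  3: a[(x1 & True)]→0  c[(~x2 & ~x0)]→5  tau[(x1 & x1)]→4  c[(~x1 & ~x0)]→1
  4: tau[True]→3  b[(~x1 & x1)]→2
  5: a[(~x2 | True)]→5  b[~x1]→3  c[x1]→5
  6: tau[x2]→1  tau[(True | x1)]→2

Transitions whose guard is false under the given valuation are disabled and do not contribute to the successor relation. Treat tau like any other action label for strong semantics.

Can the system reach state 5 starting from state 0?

17 transition(s) survive guard evaluation.
depth 0: {0}
depth 1: {6}  total {0,6}
depth 2: {1,2}  total {0,1,2,6}
depth 3: {4,5}  total {0,1,2,4,5,6}
depth 4: {3}  total {0,1,2,3,4,5,6}
Reachable = {0,1,2,3,4,5,6}
Path to 5: a·tau·tau

Answer: REACHABLE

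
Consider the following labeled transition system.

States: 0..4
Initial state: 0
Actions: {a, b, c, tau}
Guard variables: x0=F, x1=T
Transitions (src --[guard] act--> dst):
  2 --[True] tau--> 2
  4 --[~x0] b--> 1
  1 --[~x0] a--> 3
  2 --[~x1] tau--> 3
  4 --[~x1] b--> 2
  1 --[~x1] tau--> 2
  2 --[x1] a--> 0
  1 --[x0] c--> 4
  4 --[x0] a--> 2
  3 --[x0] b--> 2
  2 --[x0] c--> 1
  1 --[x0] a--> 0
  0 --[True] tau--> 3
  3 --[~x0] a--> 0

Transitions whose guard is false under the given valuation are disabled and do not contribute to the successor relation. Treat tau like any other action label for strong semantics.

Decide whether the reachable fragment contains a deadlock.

Reachable = {0,3}
  0: tau→3  [1 exit(s)]
  3: a→0  [1 exit(s)]

Answer: DEADLOCK-FREE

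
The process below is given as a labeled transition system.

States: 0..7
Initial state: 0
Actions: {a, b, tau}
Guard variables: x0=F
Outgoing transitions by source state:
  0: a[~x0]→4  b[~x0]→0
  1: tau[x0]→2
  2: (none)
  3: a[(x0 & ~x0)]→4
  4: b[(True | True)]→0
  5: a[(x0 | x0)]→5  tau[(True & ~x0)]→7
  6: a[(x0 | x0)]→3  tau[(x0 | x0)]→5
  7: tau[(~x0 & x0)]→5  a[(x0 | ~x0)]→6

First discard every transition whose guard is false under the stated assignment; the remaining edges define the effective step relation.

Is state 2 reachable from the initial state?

5 transition(s) survive guard evaluation.
L0 = {0}
L1 = {4}  cumulative {0,4}
Reachable = {0,4}

Answer: UNREACHABLE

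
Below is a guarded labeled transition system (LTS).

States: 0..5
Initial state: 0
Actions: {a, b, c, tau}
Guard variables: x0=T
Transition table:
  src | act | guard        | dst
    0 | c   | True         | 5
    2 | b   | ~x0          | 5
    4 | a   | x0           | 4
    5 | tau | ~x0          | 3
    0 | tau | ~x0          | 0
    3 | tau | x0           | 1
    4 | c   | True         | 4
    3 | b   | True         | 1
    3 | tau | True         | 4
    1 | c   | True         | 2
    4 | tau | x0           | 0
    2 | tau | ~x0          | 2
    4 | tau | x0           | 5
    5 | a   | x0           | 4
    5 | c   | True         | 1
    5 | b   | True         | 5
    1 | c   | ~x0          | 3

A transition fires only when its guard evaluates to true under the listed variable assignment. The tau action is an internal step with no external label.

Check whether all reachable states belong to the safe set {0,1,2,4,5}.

Inv-set: {0,1,2,4,5}
Reachable = {0,1,2,4,5}
  0: ok
  1: ok
  2: ok
  4: ok
  5: ok

Answer: INVARIANT HOLDS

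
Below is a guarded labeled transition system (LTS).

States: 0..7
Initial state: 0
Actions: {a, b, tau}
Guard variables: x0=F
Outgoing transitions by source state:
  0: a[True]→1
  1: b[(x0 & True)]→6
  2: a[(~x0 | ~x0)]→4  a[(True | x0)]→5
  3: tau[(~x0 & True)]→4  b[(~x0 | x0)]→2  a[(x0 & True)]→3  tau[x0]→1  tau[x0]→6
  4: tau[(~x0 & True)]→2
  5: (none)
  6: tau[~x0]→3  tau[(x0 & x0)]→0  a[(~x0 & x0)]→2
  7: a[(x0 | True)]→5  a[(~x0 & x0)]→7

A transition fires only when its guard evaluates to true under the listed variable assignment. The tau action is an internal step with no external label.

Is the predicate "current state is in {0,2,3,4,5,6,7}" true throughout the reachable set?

Answer: INVARIANT VIOLATED at state 1

Analysis:
Safe = {0,2,3,4,5,6,7}
R = {0,1}
  0: ✓
  1: VIOLATES
witness against invariant: a → 1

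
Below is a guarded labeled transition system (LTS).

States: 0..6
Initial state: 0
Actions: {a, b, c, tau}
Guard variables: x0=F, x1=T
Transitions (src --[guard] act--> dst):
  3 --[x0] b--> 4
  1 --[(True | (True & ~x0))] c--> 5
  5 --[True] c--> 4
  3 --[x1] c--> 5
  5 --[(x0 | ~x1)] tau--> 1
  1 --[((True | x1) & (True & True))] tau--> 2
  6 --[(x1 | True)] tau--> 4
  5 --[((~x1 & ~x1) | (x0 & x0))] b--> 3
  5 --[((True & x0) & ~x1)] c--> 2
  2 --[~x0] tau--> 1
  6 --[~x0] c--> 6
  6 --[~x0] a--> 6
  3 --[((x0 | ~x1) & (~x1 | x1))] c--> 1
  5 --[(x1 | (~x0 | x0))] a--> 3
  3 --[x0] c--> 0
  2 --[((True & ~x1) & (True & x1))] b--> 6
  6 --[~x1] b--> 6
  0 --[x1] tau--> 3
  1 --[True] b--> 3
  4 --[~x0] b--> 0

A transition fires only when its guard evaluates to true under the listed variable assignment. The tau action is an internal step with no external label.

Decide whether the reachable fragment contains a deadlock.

Reachable = {0,3,4,5}
  0: tau→3  [1 out]
  3: c→5  [1 out]
  4: b→0  [1 out]
  5: a→3  c→4  [2 out]

Answer: DEADLOCK-FREE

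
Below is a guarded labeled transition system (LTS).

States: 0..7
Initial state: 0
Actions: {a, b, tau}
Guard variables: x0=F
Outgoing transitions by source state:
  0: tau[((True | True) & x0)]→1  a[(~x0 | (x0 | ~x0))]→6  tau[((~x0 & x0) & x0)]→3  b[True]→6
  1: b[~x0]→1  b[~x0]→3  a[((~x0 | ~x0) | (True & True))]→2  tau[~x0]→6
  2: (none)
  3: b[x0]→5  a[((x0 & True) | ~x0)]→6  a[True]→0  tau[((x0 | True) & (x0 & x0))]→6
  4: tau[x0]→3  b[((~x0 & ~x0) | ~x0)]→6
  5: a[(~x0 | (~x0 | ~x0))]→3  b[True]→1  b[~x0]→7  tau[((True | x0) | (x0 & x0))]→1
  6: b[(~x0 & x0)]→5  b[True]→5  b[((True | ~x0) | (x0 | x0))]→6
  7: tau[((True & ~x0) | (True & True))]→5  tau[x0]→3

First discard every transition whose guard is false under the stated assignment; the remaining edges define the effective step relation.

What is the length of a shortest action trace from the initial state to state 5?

Answer: 2

Working:
Layered search for 5:
  L0 = {0}
  L1 = {6}
  L2 = {5}
first hit 5 at d=2 via a·b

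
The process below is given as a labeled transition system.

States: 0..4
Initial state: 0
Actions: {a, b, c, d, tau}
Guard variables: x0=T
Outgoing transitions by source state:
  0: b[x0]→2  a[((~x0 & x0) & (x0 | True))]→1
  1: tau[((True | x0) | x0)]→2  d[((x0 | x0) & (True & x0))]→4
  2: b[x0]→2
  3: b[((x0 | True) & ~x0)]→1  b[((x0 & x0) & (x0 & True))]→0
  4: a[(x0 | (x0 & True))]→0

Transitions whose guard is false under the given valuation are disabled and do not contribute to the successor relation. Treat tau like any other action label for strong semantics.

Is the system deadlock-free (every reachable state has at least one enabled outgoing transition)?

Answer: DEADLOCK-FREE

Trace:
Reach set: {0,2}
  0: b→2  [1 out]
  2: b→2  [1 out]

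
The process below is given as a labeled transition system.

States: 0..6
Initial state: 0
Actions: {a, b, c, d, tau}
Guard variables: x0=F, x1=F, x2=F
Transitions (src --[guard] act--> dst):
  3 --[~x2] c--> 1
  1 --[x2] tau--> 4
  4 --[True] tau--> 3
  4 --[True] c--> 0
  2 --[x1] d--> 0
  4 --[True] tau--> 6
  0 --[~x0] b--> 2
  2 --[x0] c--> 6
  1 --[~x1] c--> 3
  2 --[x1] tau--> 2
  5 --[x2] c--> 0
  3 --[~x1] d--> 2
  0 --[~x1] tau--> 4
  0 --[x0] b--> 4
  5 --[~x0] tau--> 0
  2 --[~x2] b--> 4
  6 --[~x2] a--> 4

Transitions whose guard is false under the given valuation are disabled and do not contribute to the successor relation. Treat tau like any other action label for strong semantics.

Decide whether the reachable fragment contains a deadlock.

R = {0,1,2,3,4,6}
  0: b→2  tau→4  [deg 2]
  1: c→3  [deg 1]
  2: b→4  [deg 1]
  3: c→1  d→2  [deg 2]
  4: c→0  tau→3  tau→6  [deg 3]
  6: a→4  [deg 1]

Answer: DEADLOCK-FREE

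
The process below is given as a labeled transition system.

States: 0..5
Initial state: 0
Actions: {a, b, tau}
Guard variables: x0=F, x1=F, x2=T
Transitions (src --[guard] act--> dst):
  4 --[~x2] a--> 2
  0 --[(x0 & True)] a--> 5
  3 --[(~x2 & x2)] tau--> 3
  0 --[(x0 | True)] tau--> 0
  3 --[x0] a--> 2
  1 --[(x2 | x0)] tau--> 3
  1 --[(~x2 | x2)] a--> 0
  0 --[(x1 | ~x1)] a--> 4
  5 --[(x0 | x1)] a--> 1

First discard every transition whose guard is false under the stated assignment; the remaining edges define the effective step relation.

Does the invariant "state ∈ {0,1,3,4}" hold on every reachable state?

Safe = {0,1,3,4}
Reach set: {0,4}
  0: ✓
  4: ✓

Answer: INVARIANT HOLDS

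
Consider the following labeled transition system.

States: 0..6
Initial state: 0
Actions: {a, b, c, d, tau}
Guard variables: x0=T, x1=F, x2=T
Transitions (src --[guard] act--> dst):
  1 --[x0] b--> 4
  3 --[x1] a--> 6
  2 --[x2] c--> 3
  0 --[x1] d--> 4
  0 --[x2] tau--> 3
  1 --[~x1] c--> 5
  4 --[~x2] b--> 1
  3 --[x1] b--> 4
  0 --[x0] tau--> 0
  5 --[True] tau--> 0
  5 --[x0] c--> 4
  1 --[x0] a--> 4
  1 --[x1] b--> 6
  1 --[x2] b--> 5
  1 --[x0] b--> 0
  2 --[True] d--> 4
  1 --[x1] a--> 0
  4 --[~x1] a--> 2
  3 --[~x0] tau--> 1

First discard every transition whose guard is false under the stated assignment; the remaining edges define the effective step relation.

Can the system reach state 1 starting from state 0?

Guard filter leaves 12 enabled edge(s).
Layer 0: {0}
Layer 1: {3}  cumulative {0,3}
Reach set: {0,3}

Answer: UNREACHABLE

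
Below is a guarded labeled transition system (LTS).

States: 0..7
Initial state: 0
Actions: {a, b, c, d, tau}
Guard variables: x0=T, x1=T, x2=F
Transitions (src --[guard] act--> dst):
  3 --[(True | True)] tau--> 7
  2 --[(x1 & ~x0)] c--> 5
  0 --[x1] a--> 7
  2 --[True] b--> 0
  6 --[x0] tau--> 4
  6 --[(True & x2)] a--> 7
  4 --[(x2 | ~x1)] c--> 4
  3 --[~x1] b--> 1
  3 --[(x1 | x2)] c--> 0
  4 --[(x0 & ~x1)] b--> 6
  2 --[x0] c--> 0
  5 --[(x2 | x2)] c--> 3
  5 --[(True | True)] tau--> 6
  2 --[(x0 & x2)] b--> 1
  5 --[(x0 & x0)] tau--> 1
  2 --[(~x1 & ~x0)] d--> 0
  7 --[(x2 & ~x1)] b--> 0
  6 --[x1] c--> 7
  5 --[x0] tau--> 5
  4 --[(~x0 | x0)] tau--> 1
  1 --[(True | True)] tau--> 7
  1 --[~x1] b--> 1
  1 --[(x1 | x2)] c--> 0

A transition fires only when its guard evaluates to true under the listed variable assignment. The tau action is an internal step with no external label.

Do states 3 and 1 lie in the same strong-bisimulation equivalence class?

Answer: BISIMILAR

Trace:
Bisimulation quotient by refinement:
  round 0: {{0,1,2,3,4,5,6,7}}
  round 1: {{0},{1,3,6},{2},{4,5},{7}}
  round 2: {{0},{1,3},{2},{4},{5},{6},{7}}
Fixed point at round 3; 7 class(es).
3∈{1,3}, 1∈{1,3}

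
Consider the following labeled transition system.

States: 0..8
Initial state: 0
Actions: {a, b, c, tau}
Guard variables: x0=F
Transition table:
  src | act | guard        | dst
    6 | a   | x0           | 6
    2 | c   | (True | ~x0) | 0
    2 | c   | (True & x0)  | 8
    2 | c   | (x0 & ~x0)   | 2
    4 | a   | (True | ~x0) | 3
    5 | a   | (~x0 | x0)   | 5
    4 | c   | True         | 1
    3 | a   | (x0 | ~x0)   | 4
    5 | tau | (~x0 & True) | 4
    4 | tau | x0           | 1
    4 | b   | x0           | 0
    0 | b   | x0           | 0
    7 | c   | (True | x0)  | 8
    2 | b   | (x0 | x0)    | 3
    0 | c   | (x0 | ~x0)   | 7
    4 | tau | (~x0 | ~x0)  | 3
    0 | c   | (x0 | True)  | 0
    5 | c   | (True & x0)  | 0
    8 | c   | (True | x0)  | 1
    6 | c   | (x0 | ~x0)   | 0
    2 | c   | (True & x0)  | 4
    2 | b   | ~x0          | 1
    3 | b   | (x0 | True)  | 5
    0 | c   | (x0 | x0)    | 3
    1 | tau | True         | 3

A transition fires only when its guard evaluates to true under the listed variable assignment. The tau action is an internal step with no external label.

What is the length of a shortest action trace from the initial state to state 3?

BFS to 3:
  Layer 0: {0}
  Layer 1: {7}
  Layer 2: {8}
  Layer 3: {1}
  Layer 4: {3}
3 enters at depth 4; path c·c·c·tau

Answer: 4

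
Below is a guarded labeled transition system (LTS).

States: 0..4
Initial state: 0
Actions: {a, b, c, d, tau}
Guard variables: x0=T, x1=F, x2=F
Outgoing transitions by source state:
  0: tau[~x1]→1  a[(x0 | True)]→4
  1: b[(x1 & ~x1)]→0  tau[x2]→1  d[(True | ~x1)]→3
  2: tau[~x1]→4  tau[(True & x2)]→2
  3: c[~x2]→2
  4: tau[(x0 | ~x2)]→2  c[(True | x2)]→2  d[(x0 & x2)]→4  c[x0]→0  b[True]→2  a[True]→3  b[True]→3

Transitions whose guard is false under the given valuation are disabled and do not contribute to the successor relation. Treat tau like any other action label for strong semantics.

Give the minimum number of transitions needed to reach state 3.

Answer: 2

Trace:
Breadth-first toward 3:
  depth 0: {0}
  depth 1: {1,4}
  depth 2: {2,3}
first hit 3 at d=2 via a·a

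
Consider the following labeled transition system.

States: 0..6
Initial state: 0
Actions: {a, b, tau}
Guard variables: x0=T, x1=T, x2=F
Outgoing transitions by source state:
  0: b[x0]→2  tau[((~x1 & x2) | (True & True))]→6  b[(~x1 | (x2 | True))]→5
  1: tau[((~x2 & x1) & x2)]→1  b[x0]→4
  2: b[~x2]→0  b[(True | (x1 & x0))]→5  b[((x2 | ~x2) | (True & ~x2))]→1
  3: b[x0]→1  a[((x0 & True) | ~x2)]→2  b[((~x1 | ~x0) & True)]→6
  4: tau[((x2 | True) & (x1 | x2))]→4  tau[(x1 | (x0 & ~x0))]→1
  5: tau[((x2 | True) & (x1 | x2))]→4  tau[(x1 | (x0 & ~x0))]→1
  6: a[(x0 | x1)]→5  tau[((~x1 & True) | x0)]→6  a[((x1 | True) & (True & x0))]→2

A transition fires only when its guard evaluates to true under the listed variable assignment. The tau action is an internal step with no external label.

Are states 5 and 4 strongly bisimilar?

Answer: BISIMILAR

Analysis:
Refine partition for ~:
  round 0: {{0,1,2,3,4,5,6}}
  round 1: {{0},{1,2},{3},{4,5},{6}}
  round 2: {{0},{1},{2},{3},{4,5},{6}}
Fixed point at round 3; 6 class(es).
class of 5: {4,5}; class of 4: {4,5}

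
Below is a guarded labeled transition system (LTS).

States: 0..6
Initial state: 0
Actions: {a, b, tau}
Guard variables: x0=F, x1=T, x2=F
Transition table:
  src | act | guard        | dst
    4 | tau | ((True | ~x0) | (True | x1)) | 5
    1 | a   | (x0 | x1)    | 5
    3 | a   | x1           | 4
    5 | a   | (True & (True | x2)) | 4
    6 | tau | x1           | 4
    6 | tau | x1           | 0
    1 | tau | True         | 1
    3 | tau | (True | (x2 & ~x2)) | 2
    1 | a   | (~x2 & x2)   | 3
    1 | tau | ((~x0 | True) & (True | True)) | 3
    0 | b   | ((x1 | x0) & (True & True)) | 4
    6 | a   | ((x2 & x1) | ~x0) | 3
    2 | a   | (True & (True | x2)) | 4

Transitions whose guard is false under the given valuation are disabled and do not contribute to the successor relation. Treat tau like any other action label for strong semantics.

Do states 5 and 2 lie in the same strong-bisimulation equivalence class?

Refine partition for ~:
  round 0: {{0,1,2,3,4,5,6}}
  round 1: {{0},{1,3,6},{2,5},{4}}
  round 2: {{0},{1},{2,5},{3},{4},{6}}
6 equivalence class(es) (converged in 3)
5∈{2,5}, 2∈{2,5}

Answer: BISIMILAR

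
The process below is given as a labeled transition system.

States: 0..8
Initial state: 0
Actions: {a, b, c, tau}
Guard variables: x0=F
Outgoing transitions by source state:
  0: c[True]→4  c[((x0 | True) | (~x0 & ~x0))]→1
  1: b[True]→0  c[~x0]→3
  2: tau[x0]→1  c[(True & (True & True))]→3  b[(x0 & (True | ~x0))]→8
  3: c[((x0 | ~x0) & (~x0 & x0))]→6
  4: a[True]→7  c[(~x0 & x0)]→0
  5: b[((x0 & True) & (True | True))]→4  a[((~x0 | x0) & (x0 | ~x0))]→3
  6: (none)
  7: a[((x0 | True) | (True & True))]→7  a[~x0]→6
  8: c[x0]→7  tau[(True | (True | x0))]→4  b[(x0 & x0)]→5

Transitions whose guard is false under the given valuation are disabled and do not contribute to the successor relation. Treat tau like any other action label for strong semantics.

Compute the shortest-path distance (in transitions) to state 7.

Answer: 2

Analysis:
BFS to 7:
  Layer 0: {0}
  Layer 1: {1,4}
  Layer 2: {3,7}
7 enters at depth 2; path c·a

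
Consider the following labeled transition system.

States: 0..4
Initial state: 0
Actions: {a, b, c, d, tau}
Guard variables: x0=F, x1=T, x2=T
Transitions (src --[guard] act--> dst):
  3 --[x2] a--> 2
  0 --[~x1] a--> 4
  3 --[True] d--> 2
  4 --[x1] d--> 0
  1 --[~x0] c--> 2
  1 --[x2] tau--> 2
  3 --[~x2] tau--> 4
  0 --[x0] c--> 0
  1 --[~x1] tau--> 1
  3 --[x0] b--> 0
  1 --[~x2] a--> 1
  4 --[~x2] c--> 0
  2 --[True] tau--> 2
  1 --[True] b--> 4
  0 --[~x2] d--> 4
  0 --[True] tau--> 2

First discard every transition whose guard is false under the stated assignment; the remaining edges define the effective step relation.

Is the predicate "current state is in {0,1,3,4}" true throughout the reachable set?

Answer: INVARIANT VIOLATED at state 2

Trace:
Allowed set {0,1,3,4}
Reach set: {0,2}
  0: safe
  2: outside
counterexample path to 2: tau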